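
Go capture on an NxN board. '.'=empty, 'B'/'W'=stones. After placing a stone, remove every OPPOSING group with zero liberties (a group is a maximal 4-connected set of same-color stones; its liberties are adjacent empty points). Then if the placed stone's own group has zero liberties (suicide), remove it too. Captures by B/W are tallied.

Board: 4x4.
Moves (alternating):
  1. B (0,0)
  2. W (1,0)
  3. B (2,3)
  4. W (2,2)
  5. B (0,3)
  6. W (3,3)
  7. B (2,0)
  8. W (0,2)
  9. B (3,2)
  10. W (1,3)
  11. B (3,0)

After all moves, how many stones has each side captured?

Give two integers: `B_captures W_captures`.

Move 1: B@(0,0) -> caps B=0 W=0
Move 2: W@(1,0) -> caps B=0 W=0
Move 3: B@(2,3) -> caps B=0 W=0
Move 4: W@(2,2) -> caps B=0 W=0
Move 5: B@(0,3) -> caps B=0 W=0
Move 6: W@(3,3) -> caps B=0 W=0
Move 7: B@(2,0) -> caps B=0 W=0
Move 8: W@(0,2) -> caps B=0 W=0
Move 9: B@(3,2) -> caps B=1 W=0
Move 10: W@(1,3) -> caps B=1 W=1
Move 11: B@(3,0) -> caps B=1 W=1

Answer: 1 1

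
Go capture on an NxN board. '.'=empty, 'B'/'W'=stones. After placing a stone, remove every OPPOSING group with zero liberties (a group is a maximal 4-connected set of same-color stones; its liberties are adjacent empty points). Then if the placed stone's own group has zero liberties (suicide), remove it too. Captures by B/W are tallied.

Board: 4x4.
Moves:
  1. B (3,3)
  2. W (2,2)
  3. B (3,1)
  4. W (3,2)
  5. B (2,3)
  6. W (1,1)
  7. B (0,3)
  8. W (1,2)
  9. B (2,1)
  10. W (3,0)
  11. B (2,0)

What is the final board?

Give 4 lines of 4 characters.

Move 1: B@(3,3) -> caps B=0 W=0
Move 2: W@(2,2) -> caps B=0 W=0
Move 3: B@(3,1) -> caps B=0 W=0
Move 4: W@(3,2) -> caps B=0 W=0
Move 5: B@(2,3) -> caps B=0 W=0
Move 6: W@(1,1) -> caps B=0 W=0
Move 7: B@(0,3) -> caps B=0 W=0
Move 8: W@(1,2) -> caps B=0 W=0
Move 9: B@(2,1) -> caps B=0 W=0
Move 10: W@(3,0) -> caps B=0 W=0
Move 11: B@(2,0) -> caps B=1 W=0

Answer: ...B
.WW.
BBWB
.BWB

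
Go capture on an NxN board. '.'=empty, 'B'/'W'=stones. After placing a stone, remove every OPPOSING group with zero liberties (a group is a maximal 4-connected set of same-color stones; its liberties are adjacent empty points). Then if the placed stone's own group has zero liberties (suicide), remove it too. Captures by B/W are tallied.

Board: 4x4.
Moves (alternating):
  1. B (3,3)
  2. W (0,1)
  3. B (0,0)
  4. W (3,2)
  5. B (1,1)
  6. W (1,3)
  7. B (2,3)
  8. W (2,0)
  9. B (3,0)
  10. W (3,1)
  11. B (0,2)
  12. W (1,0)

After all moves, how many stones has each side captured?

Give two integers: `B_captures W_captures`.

Answer: 1 1

Derivation:
Move 1: B@(3,3) -> caps B=0 W=0
Move 2: W@(0,1) -> caps B=0 W=0
Move 3: B@(0,0) -> caps B=0 W=0
Move 4: W@(3,2) -> caps B=0 W=0
Move 5: B@(1,1) -> caps B=0 W=0
Move 6: W@(1,3) -> caps B=0 W=0
Move 7: B@(2,3) -> caps B=0 W=0
Move 8: W@(2,0) -> caps B=0 W=0
Move 9: B@(3,0) -> caps B=0 W=0
Move 10: W@(3,1) -> caps B=0 W=1
Move 11: B@(0,2) -> caps B=1 W=1
Move 12: W@(1,0) -> caps B=1 W=1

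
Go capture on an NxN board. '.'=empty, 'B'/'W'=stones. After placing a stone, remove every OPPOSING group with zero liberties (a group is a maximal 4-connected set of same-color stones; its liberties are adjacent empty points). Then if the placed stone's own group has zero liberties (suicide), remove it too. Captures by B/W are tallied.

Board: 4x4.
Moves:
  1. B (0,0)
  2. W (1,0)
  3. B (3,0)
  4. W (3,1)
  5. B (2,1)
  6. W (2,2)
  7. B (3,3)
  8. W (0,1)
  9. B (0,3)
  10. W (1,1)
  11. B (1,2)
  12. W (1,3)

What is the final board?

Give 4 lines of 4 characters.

Move 1: B@(0,0) -> caps B=0 W=0
Move 2: W@(1,0) -> caps B=0 W=0
Move 3: B@(3,0) -> caps B=0 W=0
Move 4: W@(3,1) -> caps B=0 W=0
Move 5: B@(2,1) -> caps B=0 W=0
Move 6: W@(2,2) -> caps B=0 W=0
Move 7: B@(3,3) -> caps B=0 W=0
Move 8: W@(0,1) -> caps B=0 W=1
Move 9: B@(0,3) -> caps B=0 W=1
Move 10: W@(1,1) -> caps B=0 W=1
Move 11: B@(1,2) -> caps B=0 W=1
Move 12: W@(1,3) -> caps B=0 W=1

Answer: .W.B
WWBW
.BW.
BW.B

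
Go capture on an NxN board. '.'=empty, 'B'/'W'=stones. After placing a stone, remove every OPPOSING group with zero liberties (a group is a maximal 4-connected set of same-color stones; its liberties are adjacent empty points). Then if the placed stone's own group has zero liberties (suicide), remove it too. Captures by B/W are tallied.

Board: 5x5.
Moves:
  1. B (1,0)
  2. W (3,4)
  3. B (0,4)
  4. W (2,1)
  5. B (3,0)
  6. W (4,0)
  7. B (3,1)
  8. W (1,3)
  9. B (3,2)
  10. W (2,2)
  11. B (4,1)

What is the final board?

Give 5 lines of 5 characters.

Answer: ....B
B..W.
.WW..
BBB.W
.B...

Derivation:
Move 1: B@(1,0) -> caps B=0 W=0
Move 2: W@(3,4) -> caps B=0 W=0
Move 3: B@(0,4) -> caps B=0 W=0
Move 4: W@(2,1) -> caps B=0 W=0
Move 5: B@(3,0) -> caps B=0 W=0
Move 6: W@(4,0) -> caps B=0 W=0
Move 7: B@(3,1) -> caps B=0 W=0
Move 8: W@(1,3) -> caps B=0 W=0
Move 9: B@(3,2) -> caps B=0 W=0
Move 10: W@(2,2) -> caps B=0 W=0
Move 11: B@(4,1) -> caps B=1 W=0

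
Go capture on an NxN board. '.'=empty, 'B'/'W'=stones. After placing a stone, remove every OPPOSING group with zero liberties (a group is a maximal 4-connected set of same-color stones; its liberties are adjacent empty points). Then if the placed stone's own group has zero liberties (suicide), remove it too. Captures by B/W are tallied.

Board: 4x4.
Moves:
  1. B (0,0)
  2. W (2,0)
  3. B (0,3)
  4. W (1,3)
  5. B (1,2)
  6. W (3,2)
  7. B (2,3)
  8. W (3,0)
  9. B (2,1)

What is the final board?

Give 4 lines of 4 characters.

Move 1: B@(0,0) -> caps B=0 W=0
Move 2: W@(2,0) -> caps B=0 W=0
Move 3: B@(0,3) -> caps B=0 W=0
Move 4: W@(1,3) -> caps B=0 W=0
Move 5: B@(1,2) -> caps B=0 W=0
Move 6: W@(3,2) -> caps B=0 W=0
Move 7: B@(2,3) -> caps B=1 W=0
Move 8: W@(3,0) -> caps B=1 W=0
Move 9: B@(2,1) -> caps B=1 W=0

Answer: B..B
..B.
WB.B
W.W.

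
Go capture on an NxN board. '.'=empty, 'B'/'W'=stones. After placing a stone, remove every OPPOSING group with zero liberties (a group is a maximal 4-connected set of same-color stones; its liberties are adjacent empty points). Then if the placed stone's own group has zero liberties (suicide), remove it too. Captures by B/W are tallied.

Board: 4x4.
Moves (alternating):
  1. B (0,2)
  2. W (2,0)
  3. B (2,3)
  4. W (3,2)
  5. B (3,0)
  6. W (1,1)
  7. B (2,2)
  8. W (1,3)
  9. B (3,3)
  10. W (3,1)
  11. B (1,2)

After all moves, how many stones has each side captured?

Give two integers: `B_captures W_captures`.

Move 1: B@(0,2) -> caps B=0 W=0
Move 2: W@(2,0) -> caps B=0 W=0
Move 3: B@(2,3) -> caps B=0 W=0
Move 4: W@(3,2) -> caps B=0 W=0
Move 5: B@(3,0) -> caps B=0 W=0
Move 6: W@(1,1) -> caps B=0 W=0
Move 7: B@(2,2) -> caps B=0 W=0
Move 8: W@(1,3) -> caps B=0 W=0
Move 9: B@(3,3) -> caps B=0 W=0
Move 10: W@(3,1) -> caps B=0 W=1
Move 11: B@(1,2) -> caps B=0 W=1

Answer: 0 1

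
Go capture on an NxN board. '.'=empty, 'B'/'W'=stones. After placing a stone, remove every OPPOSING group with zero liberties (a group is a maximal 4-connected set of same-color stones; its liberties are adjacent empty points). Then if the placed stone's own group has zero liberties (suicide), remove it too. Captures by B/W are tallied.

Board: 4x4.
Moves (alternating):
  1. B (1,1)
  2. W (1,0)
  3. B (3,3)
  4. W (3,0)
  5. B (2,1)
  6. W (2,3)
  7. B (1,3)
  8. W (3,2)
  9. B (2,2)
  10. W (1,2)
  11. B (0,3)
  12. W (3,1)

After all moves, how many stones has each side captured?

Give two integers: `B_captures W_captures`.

Answer: 0 1

Derivation:
Move 1: B@(1,1) -> caps B=0 W=0
Move 2: W@(1,0) -> caps B=0 W=0
Move 3: B@(3,3) -> caps B=0 W=0
Move 4: W@(3,0) -> caps B=0 W=0
Move 5: B@(2,1) -> caps B=0 W=0
Move 6: W@(2,3) -> caps B=0 W=0
Move 7: B@(1,3) -> caps B=0 W=0
Move 8: W@(3,2) -> caps B=0 W=1
Move 9: B@(2,2) -> caps B=0 W=1
Move 10: W@(1,2) -> caps B=0 W=1
Move 11: B@(0,3) -> caps B=0 W=1
Move 12: W@(3,1) -> caps B=0 W=1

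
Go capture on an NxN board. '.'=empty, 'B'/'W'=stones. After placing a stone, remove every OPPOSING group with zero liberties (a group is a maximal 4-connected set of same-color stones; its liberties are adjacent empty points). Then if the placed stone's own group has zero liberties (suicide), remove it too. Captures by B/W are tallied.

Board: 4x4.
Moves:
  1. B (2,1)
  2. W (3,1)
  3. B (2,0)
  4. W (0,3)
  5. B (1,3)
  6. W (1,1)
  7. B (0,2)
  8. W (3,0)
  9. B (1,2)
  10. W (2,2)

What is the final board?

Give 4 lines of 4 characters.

Answer: ..B.
.WBB
BBW.
WW..

Derivation:
Move 1: B@(2,1) -> caps B=0 W=0
Move 2: W@(3,1) -> caps B=0 W=0
Move 3: B@(2,0) -> caps B=0 W=0
Move 4: W@(0,3) -> caps B=0 W=0
Move 5: B@(1,3) -> caps B=0 W=0
Move 6: W@(1,1) -> caps B=0 W=0
Move 7: B@(0,2) -> caps B=1 W=0
Move 8: W@(3,0) -> caps B=1 W=0
Move 9: B@(1,2) -> caps B=1 W=0
Move 10: W@(2,2) -> caps B=1 W=0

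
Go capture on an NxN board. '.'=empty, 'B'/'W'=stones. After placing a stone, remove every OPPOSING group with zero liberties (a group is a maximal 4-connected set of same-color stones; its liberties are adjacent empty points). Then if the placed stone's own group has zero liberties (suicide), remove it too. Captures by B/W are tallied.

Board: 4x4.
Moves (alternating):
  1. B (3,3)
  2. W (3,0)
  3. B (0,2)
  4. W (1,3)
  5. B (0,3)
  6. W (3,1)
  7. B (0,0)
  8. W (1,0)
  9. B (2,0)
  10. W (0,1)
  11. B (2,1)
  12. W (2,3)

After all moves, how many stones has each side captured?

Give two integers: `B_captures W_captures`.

Move 1: B@(3,3) -> caps B=0 W=0
Move 2: W@(3,0) -> caps B=0 W=0
Move 3: B@(0,2) -> caps B=0 W=0
Move 4: W@(1,3) -> caps B=0 W=0
Move 5: B@(0,3) -> caps B=0 W=0
Move 6: W@(3,1) -> caps B=0 W=0
Move 7: B@(0,0) -> caps B=0 W=0
Move 8: W@(1,0) -> caps B=0 W=0
Move 9: B@(2,0) -> caps B=0 W=0
Move 10: W@(0,1) -> caps B=0 W=1
Move 11: B@(2,1) -> caps B=0 W=1
Move 12: W@(2,3) -> caps B=0 W=1

Answer: 0 1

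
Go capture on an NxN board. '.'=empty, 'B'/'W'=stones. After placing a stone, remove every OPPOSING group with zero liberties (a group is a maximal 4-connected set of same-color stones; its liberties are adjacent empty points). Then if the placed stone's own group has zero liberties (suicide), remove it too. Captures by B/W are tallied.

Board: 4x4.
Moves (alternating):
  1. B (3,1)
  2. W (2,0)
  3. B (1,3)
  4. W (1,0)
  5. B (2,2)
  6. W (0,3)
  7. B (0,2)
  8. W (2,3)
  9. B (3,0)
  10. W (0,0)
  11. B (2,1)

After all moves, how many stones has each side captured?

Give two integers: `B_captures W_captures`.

Answer: 1 0

Derivation:
Move 1: B@(3,1) -> caps B=0 W=0
Move 2: W@(2,0) -> caps B=0 W=0
Move 3: B@(1,3) -> caps B=0 W=0
Move 4: W@(1,0) -> caps B=0 W=0
Move 5: B@(2,2) -> caps B=0 W=0
Move 6: W@(0,3) -> caps B=0 W=0
Move 7: B@(0,2) -> caps B=1 W=0
Move 8: W@(2,3) -> caps B=1 W=0
Move 9: B@(3,0) -> caps B=1 W=0
Move 10: W@(0,0) -> caps B=1 W=0
Move 11: B@(2,1) -> caps B=1 W=0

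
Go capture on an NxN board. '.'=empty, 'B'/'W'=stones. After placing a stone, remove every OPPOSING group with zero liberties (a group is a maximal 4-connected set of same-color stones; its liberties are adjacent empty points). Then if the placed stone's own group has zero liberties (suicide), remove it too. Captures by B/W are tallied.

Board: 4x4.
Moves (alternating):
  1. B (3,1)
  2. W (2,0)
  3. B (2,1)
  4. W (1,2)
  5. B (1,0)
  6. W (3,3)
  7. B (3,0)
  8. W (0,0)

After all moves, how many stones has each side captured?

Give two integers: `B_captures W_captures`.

Move 1: B@(3,1) -> caps B=0 W=0
Move 2: W@(2,0) -> caps B=0 W=0
Move 3: B@(2,1) -> caps B=0 W=0
Move 4: W@(1,2) -> caps B=0 W=0
Move 5: B@(1,0) -> caps B=0 W=0
Move 6: W@(3,3) -> caps B=0 W=0
Move 7: B@(3,0) -> caps B=1 W=0
Move 8: W@(0,0) -> caps B=1 W=0

Answer: 1 0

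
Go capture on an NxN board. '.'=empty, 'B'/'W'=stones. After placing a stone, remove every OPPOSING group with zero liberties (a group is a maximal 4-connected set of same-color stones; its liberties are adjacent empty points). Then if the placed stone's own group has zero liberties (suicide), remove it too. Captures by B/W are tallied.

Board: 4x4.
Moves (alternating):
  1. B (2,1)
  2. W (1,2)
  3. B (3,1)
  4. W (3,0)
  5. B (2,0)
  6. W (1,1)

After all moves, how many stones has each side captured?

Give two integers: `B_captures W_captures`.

Answer: 1 0

Derivation:
Move 1: B@(2,1) -> caps B=0 W=0
Move 2: W@(1,2) -> caps B=0 W=0
Move 3: B@(3,1) -> caps B=0 W=0
Move 4: W@(3,0) -> caps B=0 W=0
Move 5: B@(2,0) -> caps B=1 W=0
Move 6: W@(1,1) -> caps B=1 W=0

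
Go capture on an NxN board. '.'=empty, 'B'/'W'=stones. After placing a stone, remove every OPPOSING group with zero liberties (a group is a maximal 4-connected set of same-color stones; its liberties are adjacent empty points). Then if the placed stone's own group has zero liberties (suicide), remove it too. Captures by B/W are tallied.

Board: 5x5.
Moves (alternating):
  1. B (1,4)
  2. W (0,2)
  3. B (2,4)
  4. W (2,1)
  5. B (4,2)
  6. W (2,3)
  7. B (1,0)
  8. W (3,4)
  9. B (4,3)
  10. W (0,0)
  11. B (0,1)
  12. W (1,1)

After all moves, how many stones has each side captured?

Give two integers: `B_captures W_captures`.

Move 1: B@(1,4) -> caps B=0 W=0
Move 2: W@(0,2) -> caps B=0 W=0
Move 3: B@(2,4) -> caps B=0 W=0
Move 4: W@(2,1) -> caps B=0 W=0
Move 5: B@(4,2) -> caps B=0 W=0
Move 6: W@(2,3) -> caps B=0 W=0
Move 7: B@(1,0) -> caps B=0 W=0
Move 8: W@(3,4) -> caps B=0 W=0
Move 9: B@(4,3) -> caps B=0 W=0
Move 10: W@(0,0) -> caps B=0 W=0
Move 11: B@(0,1) -> caps B=1 W=0
Move 12: W@(1,1) -> caps B=1 W=0

Answer: 1 0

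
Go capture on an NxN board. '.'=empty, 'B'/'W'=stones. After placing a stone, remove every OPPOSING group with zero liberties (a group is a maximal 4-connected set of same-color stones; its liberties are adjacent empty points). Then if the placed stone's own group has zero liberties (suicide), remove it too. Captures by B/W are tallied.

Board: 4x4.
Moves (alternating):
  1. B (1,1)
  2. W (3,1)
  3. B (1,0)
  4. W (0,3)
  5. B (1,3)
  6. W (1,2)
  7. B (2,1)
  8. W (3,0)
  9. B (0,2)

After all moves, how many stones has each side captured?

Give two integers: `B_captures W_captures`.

Answer: 1 0

Derivation:
Move 1: B@(1,1) -> caps B=0 W=0
Move 2: W@(3,1) -> caps B=0 W=0
Move 3: B@(1,0) -> caps B=0 W=0
Move 4: W@(0,3) -> caps B=0 W=0
Move 5: B@(1,3) -> caps B=0 W=0
Move 6: W@(1,2) -> caps B=0 W=0
Move 7: B@(2,1) -> caps B=0 W=0
Move 8: W@(3,0) -> caps B=0 W=0
Move 9: B@(0,2) -> caps B=1 W=0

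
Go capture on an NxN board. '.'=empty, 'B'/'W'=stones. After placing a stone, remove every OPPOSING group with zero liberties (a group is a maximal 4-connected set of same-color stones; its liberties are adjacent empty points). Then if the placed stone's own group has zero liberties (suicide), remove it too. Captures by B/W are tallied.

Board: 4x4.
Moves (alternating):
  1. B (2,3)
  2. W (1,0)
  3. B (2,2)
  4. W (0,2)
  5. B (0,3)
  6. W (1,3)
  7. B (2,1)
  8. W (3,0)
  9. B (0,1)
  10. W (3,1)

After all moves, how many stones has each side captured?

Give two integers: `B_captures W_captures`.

Move 1: B@(2,3) -> caps B=0 W=0
Move 2: W@(1,0) -> caps B=0 W=0
Move 3: B@(2,2) -> caps B=0 W=0
Move 4: W@(0,2) -> caps B=0 W=0
Move 5: B@(0,3) -> caps B=0 W=0
Move 6: W@(1,3) -> caps B=0 W=1
Move 7: B@(2,1) -> caps B=0 W=1
Move 8: W@(3,0) -> caps B=0 W=1
Move 9: B@(0,1) -> caps B=0 W=1
Move 10: W@(3,1) -> caps B=0 W=1

Answer: 0 1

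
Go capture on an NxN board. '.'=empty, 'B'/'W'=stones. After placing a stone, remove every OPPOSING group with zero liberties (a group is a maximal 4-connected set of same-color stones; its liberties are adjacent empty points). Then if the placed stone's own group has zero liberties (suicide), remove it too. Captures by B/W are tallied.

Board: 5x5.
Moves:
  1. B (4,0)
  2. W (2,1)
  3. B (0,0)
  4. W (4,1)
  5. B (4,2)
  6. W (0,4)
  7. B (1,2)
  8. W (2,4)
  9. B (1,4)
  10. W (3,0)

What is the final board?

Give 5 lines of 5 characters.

Answer: B...W
..B.B
.W..W
W....
.WB..

Derivation:
Move 1: B@(4,0) -> caps B=0 W=0
Move 2: W@(2,1) -> caps B=0 W=0
Move 3: B@(0,0) -> caps B=0 W=0
Move 4: W@(4,1) -> caps B=0 W=0
Move 5: B@(4,2) -> caps B=0 W=0
Move 6: W@(0,4) -> caps B=0 W=0
Move 7: B@(1,2) -> caps B=0 W=0
Move 8: W@(2,4) -> caps B=0 W=0
Move 9: B@(1,4) -> caps B=0 W=0
Move 10: W@(3,0) -> caps B=0 W=1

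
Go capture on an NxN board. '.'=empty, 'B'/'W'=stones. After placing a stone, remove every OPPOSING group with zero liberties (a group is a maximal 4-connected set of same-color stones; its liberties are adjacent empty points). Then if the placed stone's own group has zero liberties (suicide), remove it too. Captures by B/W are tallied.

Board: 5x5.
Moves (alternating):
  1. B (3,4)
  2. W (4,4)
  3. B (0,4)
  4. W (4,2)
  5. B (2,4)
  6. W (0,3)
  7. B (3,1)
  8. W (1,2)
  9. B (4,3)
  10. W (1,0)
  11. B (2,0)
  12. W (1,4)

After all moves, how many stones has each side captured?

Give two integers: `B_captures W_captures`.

Move 1: B@(3,4) -> caps B=0 W=0
Move 2: W@(4,4) -> caps B=0 W=0
Move 3: B@(0,4) -> caps B=0 W=0
Move 4: W@(4,2) -> caps B=0 W=0
Move 5: B@(2,4) -> caps B=0 W=0
Move 6: W@(0,3) -> caps B=0 W=0
Move 7: B@(3,1) -> caps B=0 W=0
Move 8: W@(1,2) -> caps B=0 W=0
Move 9: B@(4,3) -> caps B=1 W=0
Move 10: W@(1,0) -> caps B=1 W=0
Move 11: B@(2,0) -> caps B=1 W=0
Move 12: W@(1,4) -> caps B=1 W=1

Answer: 1 1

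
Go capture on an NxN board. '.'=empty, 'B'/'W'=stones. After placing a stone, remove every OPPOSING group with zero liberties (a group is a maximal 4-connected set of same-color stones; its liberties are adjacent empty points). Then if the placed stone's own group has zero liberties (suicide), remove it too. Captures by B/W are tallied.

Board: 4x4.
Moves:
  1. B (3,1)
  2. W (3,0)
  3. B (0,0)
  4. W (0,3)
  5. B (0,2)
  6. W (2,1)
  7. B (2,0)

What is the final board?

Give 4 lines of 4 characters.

Answer: B.BW
....
BW..
.B..

Derivation:
Move 1: B@(3,1) -> caps B=0 W=0
Move 2: W@(3,0) -> caps B=0 W=0
Move 3: B@(0,0) -> caps B=0 W=0
Move 4: W@(0,3) -> caps B=0 W=0
Move 5: B@(0,2) -> caps B=0 W=0
Move 6: W@(2,1) -> caps B=0 W=0
Move 7: B@(2,0) -> caps B=1 W=0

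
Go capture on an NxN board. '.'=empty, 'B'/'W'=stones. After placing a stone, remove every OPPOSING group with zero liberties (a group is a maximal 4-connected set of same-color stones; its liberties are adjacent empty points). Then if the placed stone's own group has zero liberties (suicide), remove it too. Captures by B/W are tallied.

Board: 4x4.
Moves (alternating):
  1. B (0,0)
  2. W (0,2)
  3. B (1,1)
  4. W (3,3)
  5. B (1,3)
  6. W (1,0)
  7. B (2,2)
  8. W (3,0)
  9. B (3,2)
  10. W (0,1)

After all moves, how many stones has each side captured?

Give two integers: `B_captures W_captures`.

Move 1: B@(0,0) -> caps B=0 W=0
Move 2: W@(0,2) -> caps B=0 W=0
Move 3: B@(1,1) -> caps B=0 W=0
Move 4: W@(3,3) -> caps B=0 W=0
Move 5: B@(1,3) -> caps B=0 W=0
Move 6: W@(1,0) -> caps B=0 W=0
Move 7: B@(2,2) -> caps B=0 W=0
Move 8: W@(3,0) -> caps B=0 W=0
Move 9: B@(3,2) -> caps B=0 W=0
Move 10: W@(0,1) -> caps B=0 W=1

Answer: 0 1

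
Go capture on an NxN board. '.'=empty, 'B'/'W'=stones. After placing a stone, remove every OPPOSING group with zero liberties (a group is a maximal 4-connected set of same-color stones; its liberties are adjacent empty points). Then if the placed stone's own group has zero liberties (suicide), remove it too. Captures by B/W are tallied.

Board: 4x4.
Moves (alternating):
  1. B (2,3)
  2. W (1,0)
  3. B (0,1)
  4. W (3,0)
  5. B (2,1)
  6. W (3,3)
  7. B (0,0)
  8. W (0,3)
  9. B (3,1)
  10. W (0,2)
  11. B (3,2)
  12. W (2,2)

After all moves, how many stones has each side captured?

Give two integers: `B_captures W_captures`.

Move 1: B@(2,3) -> caps B=0 W=0
Move 2: W@(1,0) -> caps B=0 W=0
Move 3: B@(0,1) -> caps B=0 W=0
Move 4: W@(3,0) -> caps B=0 W=0
Move 5: B@(2,1) -> caps B=0 W=0
Move 6: W@(3,3) -> caps B=0 W=0
Move 7: B@(0,0) -> caps B=0 W=0
Move 8: W@(0,3) -> caps B=0 W=0
Move 9: B@(3,1) -> caps B=0 W=0
Move 10: W@(0,2) -> caps B=0 W=0
Move 11: B@(3,2) -> caps B=1 W=0
Move 12: W@(2,2) -> caps B=1 W=0

Answer: 1 0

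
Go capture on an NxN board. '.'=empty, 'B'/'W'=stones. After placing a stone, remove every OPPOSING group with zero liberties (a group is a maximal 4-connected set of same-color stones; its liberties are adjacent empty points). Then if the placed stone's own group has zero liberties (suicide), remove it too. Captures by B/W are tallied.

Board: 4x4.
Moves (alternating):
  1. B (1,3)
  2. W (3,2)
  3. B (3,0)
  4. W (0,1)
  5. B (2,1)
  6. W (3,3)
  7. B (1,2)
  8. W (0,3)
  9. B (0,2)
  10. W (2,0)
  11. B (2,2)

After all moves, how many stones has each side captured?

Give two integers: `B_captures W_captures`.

Answer: 1 0

Derivation:
Move 1: B@(1,3) -> caps B=0 W=0
Move 2: W@(3,2) -> caps B=0 W=0
Move 3: B@(3,0) -> caps B=0 W=0
Move 4: W@(0,1) -> caps B=0 W=0
Move 5: B@(2,1) -> caps B=0 W=0
Move 6: W@(3,3) -> caps B=0 W=0
Move 7: B@(1,2) -> caps B=0 W=0
Move 8: W@(0,3) -> caps B=0 W=0
Move 9: B@(0,2) -> caps B=1 W=0
Move 10: W@(2,0) -> caps B=1 W=0
Move 11: B@(2,2) -> caps B=1 W=0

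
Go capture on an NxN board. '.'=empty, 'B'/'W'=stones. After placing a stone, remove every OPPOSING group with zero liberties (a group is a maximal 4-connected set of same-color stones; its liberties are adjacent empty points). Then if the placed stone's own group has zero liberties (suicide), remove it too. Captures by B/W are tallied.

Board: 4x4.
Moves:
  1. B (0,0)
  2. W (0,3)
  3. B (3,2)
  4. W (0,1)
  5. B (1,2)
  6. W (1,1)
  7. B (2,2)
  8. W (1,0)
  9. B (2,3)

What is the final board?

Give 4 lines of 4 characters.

Move 1: B@(0,0) -> caps B=0 W=0
Move 2: W@(0,3) -> caps B=0 W=0
Move 3: B@(3,2) -> caps B=0 W=0
Move 4: W@(0,1) -> caps B=0 W=0
Move 5: B@(1,2) -> caps B=0 W=0
Move 6: W@(1,1) -> caps B=0 W=0
Move 7: B@(2,2) -> caps B=0 W=0
Move 8: W@(1,0) -> caps B=0 W=1
Move 9: B@(2,3) -> caps B=0 W=1

Answer: .W.W
WWB.
..BB
..B.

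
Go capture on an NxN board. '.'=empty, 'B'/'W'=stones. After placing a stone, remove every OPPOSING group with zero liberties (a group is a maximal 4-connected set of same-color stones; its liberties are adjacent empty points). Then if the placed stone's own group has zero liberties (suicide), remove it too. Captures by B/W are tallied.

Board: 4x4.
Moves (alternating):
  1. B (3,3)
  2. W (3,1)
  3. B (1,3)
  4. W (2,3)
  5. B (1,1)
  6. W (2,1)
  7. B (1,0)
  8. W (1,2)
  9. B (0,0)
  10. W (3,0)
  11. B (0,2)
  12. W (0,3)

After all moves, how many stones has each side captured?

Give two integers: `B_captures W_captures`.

Answer: 0 1

Derivation:
Move 1: B@(3,3) -> caps B=0 W=0
Move 2: W@(3,1) -> caps B=0 W=0
Move 3: B@(1,3) -> caps B=0 W=0
Move 4: W@(2,3) -> caps B=0 W=0
Move 5: B@(1,1) -> caps B=0 W=0
Move 6: W@(2,1) -> caps B=0 W=0
Move 7: B@(1,0) -> caps B=0 W=0
Move 8: W@(1,2) -> caps B=0 W=0
Move 9: B@(0,0) -> caps B=0 W=0
Move 10: W@(3,0) -> caps B=0 W=0
Move 11: B@(0,2) -> caps B=0 W=0
Move 12: W@(0,3) -> caps B=0 W=1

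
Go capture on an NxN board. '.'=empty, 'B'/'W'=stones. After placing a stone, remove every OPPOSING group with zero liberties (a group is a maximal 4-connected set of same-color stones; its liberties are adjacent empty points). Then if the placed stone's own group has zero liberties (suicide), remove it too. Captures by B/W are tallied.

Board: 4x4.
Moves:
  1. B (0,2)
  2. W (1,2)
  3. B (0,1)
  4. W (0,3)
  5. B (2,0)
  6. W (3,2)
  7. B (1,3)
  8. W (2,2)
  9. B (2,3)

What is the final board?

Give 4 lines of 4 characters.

Move 1: B@(0,2) -> caps B=0 W=0
Move 2: W@(1,2) -> caps B=0 W=0
Move 3: B@(0,1) -> caps B=0 W=0
Move 4: W@(0,3) -> caps B=0 W=0
Move 5: B@(2,0) -> caps B=0 W=0
Move 6: W@(3,2) -> caps B=0 W=0
Move 7: B@(1,3) -> caps B=1 W=0
Move 8: W@(2,2) -> caps B=1 W=0
Move 9: B@(2,3) -> caps B=1 W=0

Answer: .BB.
..WB
B.WB
..W.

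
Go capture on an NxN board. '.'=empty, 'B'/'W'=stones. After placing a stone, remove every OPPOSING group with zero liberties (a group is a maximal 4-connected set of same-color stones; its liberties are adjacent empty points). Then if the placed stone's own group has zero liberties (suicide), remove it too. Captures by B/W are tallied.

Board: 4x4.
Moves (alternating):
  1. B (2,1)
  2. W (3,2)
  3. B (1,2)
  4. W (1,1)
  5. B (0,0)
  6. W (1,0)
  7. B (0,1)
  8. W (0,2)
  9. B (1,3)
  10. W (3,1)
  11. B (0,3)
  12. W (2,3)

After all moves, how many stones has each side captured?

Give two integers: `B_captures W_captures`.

Move 1: B@(2,1) -> caps B=0 W=0
Move 2: W@(3,2) -> caps B=0 W=0
Move 3: B@(1,2) -> caps B=0 W=0
Move 4: W@(1,1) -> caps B=0 W=0
Move 5: B@(0,0) -> caps B=0 W=0
Move 6: W@(1,0) -> caps B=0 W=0
Move 7: B@(0,1) -> caps B=0 W=0
Move 8: W@(0,2) -> caps B=0 W=2
Move 9: B@(1,3) -> caps B=0 W=2
Move 10: W@(3,1) -> caps B=0 W=2
Move 11: B@(0,3) -> caps B=0 W=2
Move 12: W@(2,3) -> caps B=0 W=2

Answer: 0 2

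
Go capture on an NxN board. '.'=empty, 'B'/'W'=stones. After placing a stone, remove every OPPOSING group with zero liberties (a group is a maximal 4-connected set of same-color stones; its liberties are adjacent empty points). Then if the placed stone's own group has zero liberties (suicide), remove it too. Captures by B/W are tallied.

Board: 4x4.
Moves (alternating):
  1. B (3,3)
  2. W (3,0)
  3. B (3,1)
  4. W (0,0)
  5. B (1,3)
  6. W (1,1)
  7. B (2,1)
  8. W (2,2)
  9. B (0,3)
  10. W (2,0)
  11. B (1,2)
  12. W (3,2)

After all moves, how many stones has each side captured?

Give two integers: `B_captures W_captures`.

Answer: 0 2

Derivation:
Move 1: B@(3,3) -> caps B=0 W=0
Move 2: W@(3,0) -> caps B=0 W=0
Move 3: B@(3,1) -> caps B=0 W=0
Move 4: W@(0,0) -> caps B=0 W=0
Move 5: B@(1,3) -> caps B=0 W=0
Move 6: W@(1,1) -> caps B=0 W=0
Move 7: B@(2,1) -> caps B=0 W=0
Move 8: W@(2,2) -> caps B=0 W=0
Move 9: B@(0,3) -> caps B=0 W=0
Move 10: W@(2,0) -> caps B=0 W=0
Move 11: B@(1,2) -> caps B=0 W=0
Move 12: W@(3,2) -> caps B=0 W=2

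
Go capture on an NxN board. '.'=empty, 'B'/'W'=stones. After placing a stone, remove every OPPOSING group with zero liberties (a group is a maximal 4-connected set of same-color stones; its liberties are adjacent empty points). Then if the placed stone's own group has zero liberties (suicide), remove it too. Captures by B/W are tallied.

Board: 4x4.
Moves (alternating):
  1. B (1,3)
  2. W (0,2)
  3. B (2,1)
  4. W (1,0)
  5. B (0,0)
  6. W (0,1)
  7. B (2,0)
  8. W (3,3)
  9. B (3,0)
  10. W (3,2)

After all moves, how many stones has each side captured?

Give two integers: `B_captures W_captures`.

Answer: 0 1

Derivation:
Move 1: B@(1,3) -> caps B=0 W=0
Move 2: W@(0,2) -> caps B=0 W=0
Move 3: B@(2,1) -> caps B=0 W=0
Move 4: W@(1,0) -> caps B=0 W=0
Move 5: B@(0,0) -> caps B=0 W=0
Move 6: W@(0,1) -> caps B=0 W=1
Move 7: B@(2,0) -> caps B=0 W=1
Move 8: W@(3,3) -> caps B=0 W=1
Move 9: B@(3,0) -> caps B=0 W=1
Move 10: W@(3,2) -> caps B=0 W=1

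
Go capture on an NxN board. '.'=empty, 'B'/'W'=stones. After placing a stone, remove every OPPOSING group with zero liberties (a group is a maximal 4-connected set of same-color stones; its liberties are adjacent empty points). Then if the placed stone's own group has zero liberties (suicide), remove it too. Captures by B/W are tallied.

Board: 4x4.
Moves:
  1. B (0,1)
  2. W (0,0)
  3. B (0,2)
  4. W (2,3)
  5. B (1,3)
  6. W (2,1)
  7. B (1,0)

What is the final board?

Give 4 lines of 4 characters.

Answer: .BB.
B..B
.W.W
....

Derivation:
Move 1: B@(0,1) -> caps B=0 W=0
Move 2: W@(0,0) -> caps B=0 W=0
Move 3: B@(0,2) -> caps B=0 W=0
Move 4: W@(2,3) -> caps B=0 W=0
Move 5: B@(1,3) -> caps B=0 W=0
Move 6: W@(2,1) -> caps B=0 W=0
Move 7: B@(1,0) -> caps B=1 W=0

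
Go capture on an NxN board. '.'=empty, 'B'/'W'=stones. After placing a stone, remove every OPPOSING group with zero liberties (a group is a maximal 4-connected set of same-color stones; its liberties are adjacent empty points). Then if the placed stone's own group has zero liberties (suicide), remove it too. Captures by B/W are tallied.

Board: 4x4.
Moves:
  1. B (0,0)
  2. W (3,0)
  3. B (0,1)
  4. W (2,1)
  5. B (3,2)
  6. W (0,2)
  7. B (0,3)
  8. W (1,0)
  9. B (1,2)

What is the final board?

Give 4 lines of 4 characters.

Answer: BB.B
W.B.
.W..
W.B.

Derivation:
Move 1: B@(0,0) -> caps B=0 W=0
Move 2: W@(3,0) -> caps B=0 W=0
Move 3: B@(0,1) -> caps B=0 W=0
Move 4: W@(2,1) -> caps B=0 W=0
Move 5: B@(3,2) -> caps B=0 W=0
Move 6: W@(0,2) -> caps B=0 W=0
Move 7: B@(0,3) -> caps B=0 W=0
Move 8: W@(1,0) -> caps B=0 W=0
Move 9: B@(1,2) -> caps B=1 W=0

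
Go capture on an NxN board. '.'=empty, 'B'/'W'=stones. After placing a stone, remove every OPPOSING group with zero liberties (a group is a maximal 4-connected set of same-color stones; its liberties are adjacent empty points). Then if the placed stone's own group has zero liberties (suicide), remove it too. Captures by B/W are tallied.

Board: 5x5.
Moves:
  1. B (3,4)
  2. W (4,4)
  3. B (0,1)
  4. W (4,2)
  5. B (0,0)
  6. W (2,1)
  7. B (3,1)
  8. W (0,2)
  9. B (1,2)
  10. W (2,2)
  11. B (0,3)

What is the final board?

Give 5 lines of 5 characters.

Move 1: B@(3,4) -> caps B=0 W=0
Move 2: W@(4,4) -> caps B=0 W=0
Move 3: B@(0,1) -> caps B=0 W=0
Move 4: W@(4,2) -> caps B=0 W=0
Move 5: B@(0,0) -> caps B=0 W=0
Move 6: W@(2,1) -> caps B=0 W=0
Move 7: B@(3,1) -> caps B=0 W=0
Move 8: W@(0,2) -> caps B=0 W=0
Move 9: B@(1,2) -> caps B=0 W=0
Move 10: W@(2,2) -> caps B=0 W=0
Move 11: B@(0,3) -> caps B=1 W=0

Answer: BB.B.
..B..
.WW..
.B..B
..W.W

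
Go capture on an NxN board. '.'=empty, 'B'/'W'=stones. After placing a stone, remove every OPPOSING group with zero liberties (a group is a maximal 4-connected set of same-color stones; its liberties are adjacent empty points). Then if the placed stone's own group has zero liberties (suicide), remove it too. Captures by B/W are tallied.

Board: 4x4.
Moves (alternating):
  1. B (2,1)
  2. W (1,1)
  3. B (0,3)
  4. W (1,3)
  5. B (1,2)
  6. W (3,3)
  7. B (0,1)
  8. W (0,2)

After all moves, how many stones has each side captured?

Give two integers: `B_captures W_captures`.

Answer: 0 1

Derivation:
Move 1: B@(2,1) -> caps B=0 W=0
Move 2: W@(1,1) -> caps B=0 W=0
Move 3: B@(0,3) -> caps B=0 W=0
Move 4: W@(1,3) -> caps B=0 W=0
Move 5: B@(1,2) -> caps B=0 W=0
Move 6: W@(3,3) -> caps B=0 W=0
Move 7: B@(0,1) -> caps B=0 W=0
Move 8: W@(0,2) -> caps B=0 W=1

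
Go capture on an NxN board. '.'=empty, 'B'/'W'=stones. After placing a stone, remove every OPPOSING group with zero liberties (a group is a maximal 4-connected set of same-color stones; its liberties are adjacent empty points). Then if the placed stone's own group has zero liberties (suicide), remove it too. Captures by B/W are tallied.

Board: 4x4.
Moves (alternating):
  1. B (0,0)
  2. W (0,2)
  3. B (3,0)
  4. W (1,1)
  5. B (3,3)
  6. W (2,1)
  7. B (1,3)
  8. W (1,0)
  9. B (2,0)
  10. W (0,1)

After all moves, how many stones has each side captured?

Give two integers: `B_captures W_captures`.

Move 1: B@(0,0) -> caps B=0 W=0
Move 2: W@(0,2) -> caps B=0 W=0
Move 3: B@(3,0) -> caps B=0 W=0
Move 4: W@(1,1) -> caps B=0 W=0
Move 5: B@(3,3) -> caps B=0 W=0
Move 6: W@(2,1) -> caps B=0 W=0
Move 7: B@(1,3) -> caps B=0 W=0
Move 8: W@(1,0) -> caps B=0 W=0
Move 9: B@(2,0) -> caps B=0 W=0
Move 10: W@(0,1) -> caps B=0 W=1

Answer: 0 1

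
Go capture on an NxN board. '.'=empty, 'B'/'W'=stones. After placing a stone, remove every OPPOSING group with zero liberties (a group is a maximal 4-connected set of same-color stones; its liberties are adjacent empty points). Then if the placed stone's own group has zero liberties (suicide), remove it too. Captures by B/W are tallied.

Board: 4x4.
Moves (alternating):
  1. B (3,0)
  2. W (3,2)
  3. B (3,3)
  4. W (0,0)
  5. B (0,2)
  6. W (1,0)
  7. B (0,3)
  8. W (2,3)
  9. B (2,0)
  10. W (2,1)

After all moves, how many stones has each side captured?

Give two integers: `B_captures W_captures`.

Move 1: B@(3,0) -> caps B=0 W=0
Move 2: W@(3,2) -> caps B=0 W=0
Move 3: B@(3,3) -> caps B=0 W=0
Move 4: W@(0,0) -> caps B=0 W=0
Move 5: B@(0,2) -> caps B=0 W=0
Move 6: W@(1,0) -> caps B=0 W=0
Move 7: B@(0,3) -> caps B=0 W=0
Move 8: W@(2,3) -> caps B=0 W=1
Move 9: B@(2,0) -> caps B=0 W=1
Move 10: W@(2,1) -> caps B=0 W=1

Answer: 0 1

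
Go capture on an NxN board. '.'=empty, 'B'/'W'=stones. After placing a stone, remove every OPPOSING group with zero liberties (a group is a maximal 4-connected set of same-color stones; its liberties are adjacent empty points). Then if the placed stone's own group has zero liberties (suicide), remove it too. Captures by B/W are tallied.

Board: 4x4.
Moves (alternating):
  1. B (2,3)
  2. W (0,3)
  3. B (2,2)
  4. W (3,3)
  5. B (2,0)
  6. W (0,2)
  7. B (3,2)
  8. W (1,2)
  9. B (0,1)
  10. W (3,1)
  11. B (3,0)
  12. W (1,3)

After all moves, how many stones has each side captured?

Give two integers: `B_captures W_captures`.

Move 1: B@(2,3) -> caps B=0 W=0
Move 2: W@(0,3) -> caps B=0 W=0
Move 3: B@(2,2) -> caps B=0 W=0
Move 4: W@(3,3) -> caps B=0 W=0
Move 5: B@(2,0) -> caps B=0 W=0
Move 6: W@(0,2) -> caps B=0 W=0
Move 7: B@(3,2) -> caps B=1 W=0
Move 8: W@(1,2) -> caps B=1 W=0
Move 9: B@(0,1) -> caps B=1 W=0
Move 10: W@(3,1) -> caps B=1 W=0
Move 11: B@(3,0) -> caps B=1 W=0
Move 12: W@(1,3) -> caps B=1 W=0

Answer: 1 0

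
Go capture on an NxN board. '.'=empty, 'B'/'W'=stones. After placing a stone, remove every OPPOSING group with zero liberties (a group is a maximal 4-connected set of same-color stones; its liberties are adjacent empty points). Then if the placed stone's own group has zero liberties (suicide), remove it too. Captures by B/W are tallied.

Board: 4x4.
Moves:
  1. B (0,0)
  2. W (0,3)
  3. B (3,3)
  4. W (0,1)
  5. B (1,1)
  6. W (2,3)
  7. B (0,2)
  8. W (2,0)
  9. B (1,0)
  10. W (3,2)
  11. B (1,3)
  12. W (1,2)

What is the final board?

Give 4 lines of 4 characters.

Move 1: B@(0,0) -> caps B=0 W=0
Move 2: W@(0,3) -> caps B=0 W=0
Move 3: B@(3,3) -> caps B=0 W=0
Move 4: W@(0,1) -> caps B=0 W=0
Move 5: B@(1,1) -> caps B=0 W=0
Move 6: W@(2,3) -> caps B=0 W=0
Move 7: B@(0,2) -> caps B=1 W=0
Move 8: W@(2,0) -> caps B=1 W=0
Move 9: B@(1,0) -> caps B=1 W=0
Move 10: W@(3,2) -> caps B=1 W=1
Move 11: B@(1,3) -> caps B=2 W=1
Move 12: W@(1,2) -> caps B=2 W=1

Answer: B.B.
BBWB
W..W
..W.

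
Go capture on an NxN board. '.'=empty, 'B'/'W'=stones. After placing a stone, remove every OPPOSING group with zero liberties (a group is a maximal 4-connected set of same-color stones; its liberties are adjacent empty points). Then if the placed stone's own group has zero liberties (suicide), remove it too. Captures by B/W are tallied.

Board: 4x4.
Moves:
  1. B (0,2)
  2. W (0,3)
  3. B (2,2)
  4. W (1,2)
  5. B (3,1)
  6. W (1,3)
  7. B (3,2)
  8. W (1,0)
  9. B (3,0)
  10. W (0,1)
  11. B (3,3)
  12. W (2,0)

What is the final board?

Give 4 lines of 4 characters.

Answer: .W.W
W.WW
W.B.
BBBB

Derivation:
Move 1: B@(0,2) -> caps B=0 W=0
Move 2: W@(0,3) -> caps B=0 W=0
Move 3: B@(2,2) -> caps B=0 W=0
Move 4: W@(1,2) -> caps B=0 W=0
Move 5: B@(3,1) -> caps B=0 W=0
Move 6: W@(1,3) -> caps B=0 W=0
Move 7: B@(3,2) -> caps B=0 W=0
Move 8: W@(1,0) -> caps B=0 W=0
Move 9: B@(3,0) -> caps B=0 W=0
Move 10: W@(0,1) -> caps B=0 W=1
Move 11: B@(3,3) -> caps B=0 W=1
Move 12: W@(2,0) -> caps B=0 W=1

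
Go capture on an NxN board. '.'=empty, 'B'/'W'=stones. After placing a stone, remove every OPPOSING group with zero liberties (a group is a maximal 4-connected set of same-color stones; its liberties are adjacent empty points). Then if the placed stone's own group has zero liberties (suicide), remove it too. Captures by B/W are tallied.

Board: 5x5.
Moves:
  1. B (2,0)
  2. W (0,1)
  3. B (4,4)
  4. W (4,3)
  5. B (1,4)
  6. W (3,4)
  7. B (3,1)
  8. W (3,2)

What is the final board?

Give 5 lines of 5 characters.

Answer: .W...
....B
B....
.BW.W
...W.

Derivation:
Move 1: B@(2,0) -> caps B=0 W=0
Move 2: W@(0,1) -> caps B=0 W=0
Move 3: B@(4,4) -> caps B=0 W=0
Move 4: W@(4,3) -> caps B=0 W=0
Move 5: B@(1,4) -> caps B=0 W=0
Move 6: W@(3,4) -> caps B=0 W=1
Move 7: B@(3,1) -> caps B=0 W=1
Move 8: W@(3,2) -> caps B=0 W=1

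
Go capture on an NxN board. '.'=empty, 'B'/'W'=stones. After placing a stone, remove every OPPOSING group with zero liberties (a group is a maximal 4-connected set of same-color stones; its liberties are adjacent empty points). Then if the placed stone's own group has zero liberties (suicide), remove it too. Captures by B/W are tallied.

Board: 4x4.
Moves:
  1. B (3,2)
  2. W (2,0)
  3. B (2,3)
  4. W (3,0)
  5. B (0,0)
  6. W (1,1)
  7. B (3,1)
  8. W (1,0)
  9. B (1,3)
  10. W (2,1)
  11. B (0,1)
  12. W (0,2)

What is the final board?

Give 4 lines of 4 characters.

Answer: ..W.
WW.B
WW.B
WBB.

Derivation:
Move 1: B@(3,2) -> caps B=0 W=0
Move 2: W@(2,0) -> caps B=0 W=0
Move 3: B@(2,3) -> caps B=0 W=0
Move 4: W@(3,0) -> caps B=0 W=0
Move 5: B@(0,0) -> caps B=0 W=0
Move 6: W@(1,1) -> caps B=0 W=0
Move 7: B@(3,1) -> caps B=0 W=0
Move 8: W@(1,0) -> caps B=0 W=0
Move 9: B@(1,3) -> caps B=0 W=0
Move 10: W@(2,1) -> caps B=0 W=0
Move 11: B@(0,1) -> caps B=0 W=0
Move 12: W@(0,2) -> caps B=0 W=2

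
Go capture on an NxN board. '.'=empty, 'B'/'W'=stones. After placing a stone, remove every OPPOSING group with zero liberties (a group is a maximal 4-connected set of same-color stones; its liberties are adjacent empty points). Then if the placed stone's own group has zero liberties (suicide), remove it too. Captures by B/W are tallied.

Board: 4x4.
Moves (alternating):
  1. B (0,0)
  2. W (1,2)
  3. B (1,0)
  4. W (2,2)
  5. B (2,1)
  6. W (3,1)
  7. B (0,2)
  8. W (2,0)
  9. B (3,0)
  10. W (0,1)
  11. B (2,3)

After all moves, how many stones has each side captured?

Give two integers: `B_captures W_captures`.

Answer: 1 0

Derivation:
Move 1: B@(0,0) -> caps B=0 W=0
Move 2: W@(1,2) -> caps B=0 W=0
Move 3: B@(1,0) -> caps B=0 W=0
Move 4: W@(2,2) -> caps B=0 W=0
Move 5: B@(2,1) -> caps B=0 W=0
Move 6: W@(3,1) -> caps B=0 W=0
Move 7: B@(0,2) -> caps B=0 W=0
Move 8: W@(2,0) -> caps B=0 W=0
Move 9: B@(3,0) -> caps B=1 W=0
Move 10: W@(0,1) -> caps B=1 W=0
Move 11: B@(2,3) -> caps B=1 W=0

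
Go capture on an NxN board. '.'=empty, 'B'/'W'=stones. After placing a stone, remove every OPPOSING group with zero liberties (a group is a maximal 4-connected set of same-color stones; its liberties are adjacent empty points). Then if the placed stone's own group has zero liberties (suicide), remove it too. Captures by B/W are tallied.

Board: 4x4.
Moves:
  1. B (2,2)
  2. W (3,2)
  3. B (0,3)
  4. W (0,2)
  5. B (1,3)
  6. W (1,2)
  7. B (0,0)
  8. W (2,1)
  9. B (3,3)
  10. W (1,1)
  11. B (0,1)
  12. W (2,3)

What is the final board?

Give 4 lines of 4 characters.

Move 1: B@(2,2) -> caps B=0 W=0
Move 2: W@(3,2) -> caps B=0 W=0
Move 3: B@(0,3) -> caps B=0 W=0
Move 4: W@(0,2) -> caps B=0 W=0
Move 5: B@(1,3) -> caps B=0 W=0
Move 6: W@(1,2) -> caps B=0 W=0
Move 7: B@(0,0) -> caps B=0 W=0
Move 8: W@(2,1) -> caps B=0 W=0
Move 9: B@(3,3) -> caps B=0 W=0
Move 10: W@(1,1) -> caps B=0 W=0
Move 11: B@(0,1) -> caps B=0 W=0
Move 12: W@(2,3) -> caps B=0 W=4

Answer: BBW.
.WW.
.W.W
..W.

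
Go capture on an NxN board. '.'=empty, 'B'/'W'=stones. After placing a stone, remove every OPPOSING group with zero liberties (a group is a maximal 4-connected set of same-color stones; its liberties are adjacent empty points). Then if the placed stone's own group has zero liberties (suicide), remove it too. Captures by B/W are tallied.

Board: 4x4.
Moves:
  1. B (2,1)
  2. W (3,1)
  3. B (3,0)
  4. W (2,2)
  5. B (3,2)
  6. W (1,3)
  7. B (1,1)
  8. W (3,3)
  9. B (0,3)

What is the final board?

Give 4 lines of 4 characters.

Answer: ...B
.B.W
.BW.
B.BW

Derivation:
Move 1: B@(2,1) -> caps B=0 W=0
Move 2: W@(3,1) -> caps B=0 W=0
Move 3: B@(3,0) -> caps B=0 W=0
Move 4: W@(2,2) -> caps B=0 W=0
Move 5: B@(3,2) -> caps B=1 W=0
Move 6: W@(1,3) -> caps B=1 W=0
Move 7: B@(1,1) -> caps B=1 W=0
Move 8: W@(3,3) -> caps B=1 W=0
Move 9: B@(0,3) -> caps B=1 W=0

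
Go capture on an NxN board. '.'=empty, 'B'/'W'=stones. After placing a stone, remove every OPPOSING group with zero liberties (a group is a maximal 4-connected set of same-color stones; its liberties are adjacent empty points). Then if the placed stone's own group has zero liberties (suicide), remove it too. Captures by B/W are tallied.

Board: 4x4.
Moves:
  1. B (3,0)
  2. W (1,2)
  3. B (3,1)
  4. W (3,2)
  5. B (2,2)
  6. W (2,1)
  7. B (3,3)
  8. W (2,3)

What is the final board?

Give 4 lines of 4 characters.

Answer: ....
..W.
.WBW
BB.B

Derivation:
Move 1: B@(3,0) -> caps B=0 W=0
Move 2: W@(1,2) -> caps B=0 W=0
Move 3: B@(3,1) -> caps B=0 W=0
Move 4: W@(3,2) -> caps B=0 W=0
Move 5: B@(2,2) -> caps B=0 W=0
Move 6: W@(2,1) -> caps B=0 W=0
Move 7: B@(3,3) -> caps B=1 W=0
Move 8: W@(2,3) -> caps B=1 W=0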